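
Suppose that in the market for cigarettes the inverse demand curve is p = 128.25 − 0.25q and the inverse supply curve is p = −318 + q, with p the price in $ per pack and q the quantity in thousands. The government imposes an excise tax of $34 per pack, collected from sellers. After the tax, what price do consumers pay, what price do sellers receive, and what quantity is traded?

Rewrite in direct form: qd = 513 − 4p and qs = p + 318.
Without the tax, 513 − 4p = p + 318 gives 5p = 195, so p* = $39 and q* = 357.
With the tax collected from sellers, supply shifts: qs = (p − 34) + 318.
New equilibrium: consumers pay $45.8, sellers receive $11.8, q = 329.8. (Wedge: pb − ps = 34.)
The less price-elastic side of the market bears the larger share of a per-unit tax.

Consumers pay $45.8; sellers receive $11.8; quantity = 329.8.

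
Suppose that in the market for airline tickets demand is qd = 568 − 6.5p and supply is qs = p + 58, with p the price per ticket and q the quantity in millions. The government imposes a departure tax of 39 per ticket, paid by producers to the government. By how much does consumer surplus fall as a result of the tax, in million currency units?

Before the tax: set 568 − 6.5p = p + 58 → p* = 68, q* = 126.
With the tax collected from producers, supply shifts: qs = (p − 39) + 58.
New equilibrium: consumers pay 73.2, producers receive 34.2, q = 92.2. (Wedge: pb − ps = 39.)
ΔCS is the trapezoid between Q = 92.2 and Q = 126 of height 5.2: ½ · (126 + 92.2) · 5.2 = 567.32.

Consumer surplus falls by 567.32 million.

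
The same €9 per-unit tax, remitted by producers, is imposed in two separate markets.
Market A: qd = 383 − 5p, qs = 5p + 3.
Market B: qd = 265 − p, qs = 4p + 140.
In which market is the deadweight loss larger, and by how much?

Market A, by €68.85.

Market A: pre-tax p* = €38, q* = 193; post-tax q = 170.5; deadweight loss = €101.25.
Market B: pre-tax p* = €25, q* = 240; post-tax q = 232.8; deadweight loss = €32.4.
Difference: €101.25 vs €32.4 → market A is larger by €68.85.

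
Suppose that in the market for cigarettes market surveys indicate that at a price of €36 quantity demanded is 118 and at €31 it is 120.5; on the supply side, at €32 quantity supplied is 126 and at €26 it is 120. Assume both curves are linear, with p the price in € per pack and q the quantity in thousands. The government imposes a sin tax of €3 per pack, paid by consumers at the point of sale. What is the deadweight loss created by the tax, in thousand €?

Deadweight loss = €1.5 thousand.

Demand slope: (120.5 − 118)/(31 − 36) = -0.5, so qd = 136 − 0.5p.
Supply slope: (120 − 126)/(26 − 32) = 1, so qs = p + 94.
Without the tax, 136 − 0.5p = p + 94 gives 1.5p = 42, so p* = €28 and q* = 122.
With the tax collected from consumers, demand (in seller-price terms) shifts: qd = 136 − 0.5(p + 3).
Solving gives q = 121 with consumers paying €30 and sellers receiving €27 (the €3 wedge).
Quantity falls by |ΔQ| = |122 − 121| = 1.
DWL = ½ · t · |ΔQ| = ½ · 3 · 1 = €1.5.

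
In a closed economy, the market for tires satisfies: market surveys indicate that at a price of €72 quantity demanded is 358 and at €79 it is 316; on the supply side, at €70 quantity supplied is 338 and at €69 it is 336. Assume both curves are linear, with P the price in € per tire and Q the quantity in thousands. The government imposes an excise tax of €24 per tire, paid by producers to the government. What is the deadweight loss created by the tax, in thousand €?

Demand slope: (316 − 358)/(79 − 72) = -6, so Qd = 790 − 6P.
Supply slope: (336 − 338)/(69 − 70) = 2, so Qs = 2P + 198.
Before the tax: set 790 − 6P = 2P + 198 → P* = €74, Q* = 346.
With the tax collected from producers, supply shifts: Qs = 2(P − 24) + 198.
Solving gives Q = 310 with consumers paying €80 and producers receiving €56 (the €24 wedge).
Quantity falls by |ΔQ| = |346 − 310| = 36.
DWL = ½ · t · |ΔQ| = ½ · 24 · 36 = €432.

Deadweight loss = €432 thousand.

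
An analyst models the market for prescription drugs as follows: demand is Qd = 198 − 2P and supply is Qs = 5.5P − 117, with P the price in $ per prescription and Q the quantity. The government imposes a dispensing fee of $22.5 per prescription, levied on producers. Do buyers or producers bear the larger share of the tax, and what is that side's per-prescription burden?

Without the tax, 198 − 2P = 5.5P − 117 gives 7.5P = 315, so P* = $42 and Q* = 114.
With the tax collected from producers, supply shifts: Qs = 5.5(P − 22.5) − 117.
New equilibrium: buyers pay $58.5, producers receive $36, Q = 81. (Wedge: Pb − Ps = 22.5.)
Per-prescription burden: buyers $16.5, producers $6.
Buyers take the larger share because demand is less price-elastic here (demand slope 2 vs supply slope 5.5).
The less price-elastic side of the market bears the larger share of a per-unit tax.

Buyers bear the larger share: $16.5 per prescription.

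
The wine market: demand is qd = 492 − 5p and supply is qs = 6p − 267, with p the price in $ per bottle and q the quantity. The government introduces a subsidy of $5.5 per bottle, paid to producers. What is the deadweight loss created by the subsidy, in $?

Deadweight loss = $41.25.

Before the subsidy: set 492 − 5p = 6p − 267 → p* = $69, q* = 147.
With a per-unit subsidy paid to producers, each receives p + 5.5 per unit sold, so supply becomes qs = 6(p + 5.5) − 267.
Solving gives q = 162 with buyers paying $66 and producers receiving $71.5 (the $5.5 wedge).
Quantity rises by |ΔQ| = |147 − 162| = 15.
DWL = ½ · t · |ΔQ| = ½ · 5.5 · 15 = $41.25.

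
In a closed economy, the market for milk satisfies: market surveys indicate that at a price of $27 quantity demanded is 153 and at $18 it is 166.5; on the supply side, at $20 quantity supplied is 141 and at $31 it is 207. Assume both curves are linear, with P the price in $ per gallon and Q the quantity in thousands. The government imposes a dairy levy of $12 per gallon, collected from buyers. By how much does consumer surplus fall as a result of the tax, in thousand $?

Demand slope: (166.5 − 153)/(18 − 27) = -1.5, so Qd = 193.5 − 1.5P.
Supply slope: (207 − 141)/(31 − 20) = 6, so Qs = 6P + 21.
Before the tax: set 193.5 − 1.5P = 6P + 21 → P* = $23, Q* = 159.
With the tax collected from buyers, demand (in seller-price terms) shifts: Qd = 193.5 − 1.5(P + 12).
New equilibrium: buyers pay $32.6, producers receive $20.6, Q = 144.6. (Wedge: Pb − Ps = 12.)
ΔCS is the trapezoid between Q = 144.6 and Q = 159 of height $9.6: ½ · (159 + 144.6) · 9.6 = $1457.28.

Consumer surplus falls by $1457.28 thousand.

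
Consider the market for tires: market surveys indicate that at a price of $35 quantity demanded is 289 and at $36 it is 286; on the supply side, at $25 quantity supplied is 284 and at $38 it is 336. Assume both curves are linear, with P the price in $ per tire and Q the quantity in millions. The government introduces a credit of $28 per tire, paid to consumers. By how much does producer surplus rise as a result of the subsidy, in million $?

Producer surplus rises by $3936 million.

Demand slope: (286 − 289)/(36 − 35) = -3, so Qd = 394 − 3P.
Supply slope: (336 − 284)/(38 − 25) = 4, so Qs = 4P + 184.
Without the subsidy, 394 − 3P = 4P + 184 gives 7P = 210, so P* = $30 and Q* = 304.
With a per-unit subsidy paid to consumers, each effectively pays P − 28, so demand becomes Qd = 394 − 3(P − 28).
New equilibrium: consumers pay $14, producers receive $42, Q = 352. (Wedge: Pb − Ps = −28.)
ΔPS is the trapezoid between Q = 352 and Q = 304 of height $12: ½ · (304 + 352) · 12 = $3936.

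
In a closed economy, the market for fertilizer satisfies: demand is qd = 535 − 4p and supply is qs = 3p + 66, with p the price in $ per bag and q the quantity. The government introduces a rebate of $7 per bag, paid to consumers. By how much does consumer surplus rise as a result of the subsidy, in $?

Without the subsidy, 535 − 4p = 3p + 66 gives 7p = 469, so p* = $67 and q* = 267.
With a per-unit subsidy paid to consumers, each effectively pays p − 7, so demand becomes qd = 535 − 4(p − 7).
Solving gives q = 279 with consumers paying $64 and suppliers receiving $71 (the $7 wedge).
ΔCS is the trapezoid between Q = 279 and Q = 267 of height $3: ½ · (267 + 279) · 3 = $819.

Consumer surplus rises by $819.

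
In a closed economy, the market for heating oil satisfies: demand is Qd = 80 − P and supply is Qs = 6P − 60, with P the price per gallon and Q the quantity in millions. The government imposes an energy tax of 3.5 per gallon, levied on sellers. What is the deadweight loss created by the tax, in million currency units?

Without the tax, 80 − P = 6P − 60 gives 7P = 140, so P* = 20 and Q* = 60.
With the tax collected from sellers, supply shifts: Qs = 6(P − 3.5) − 60.
New equilibrium: buyers pay 23, sellers receive 19.5, Q = 57. (Wedge: Pb − Ps = 3.5.)
Quantity falls by |ΔQ| = |60 − 57| = 3.
DWL = ½ · t · |ΔQ| = ½ · 3.5 · 3 = 5.25.

Deadweight loss = 5.25 million.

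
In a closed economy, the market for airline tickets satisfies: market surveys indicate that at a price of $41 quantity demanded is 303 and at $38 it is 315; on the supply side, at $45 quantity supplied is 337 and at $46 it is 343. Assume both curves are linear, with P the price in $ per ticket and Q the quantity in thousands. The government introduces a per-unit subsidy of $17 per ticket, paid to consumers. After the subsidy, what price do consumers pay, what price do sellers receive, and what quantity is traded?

Consumers pay $29.8; sellers receive $46.8; quantity = 347.8.

Demand slope: (315 − 303)/(38 − 41) = -4, so Qd = 467 − 4P.
Supply slope: (343 − 337)/(46 − 45) = 6, so Qs = 6P + 67.
Without the subsidy, 467 − 4P = 6P + 67 gives 10P = 400, so P* = $40 and Q* = 307.
With a per-unit subsidy paid to consumers, each effectively pays P − 17, so demand becomes Qd = 467 − 4(P − 17).
New equilibrium: consumers pay $29.8, sellers receive $46.8, Q = 347.8. (Wedge: Pb − Ps = −17.)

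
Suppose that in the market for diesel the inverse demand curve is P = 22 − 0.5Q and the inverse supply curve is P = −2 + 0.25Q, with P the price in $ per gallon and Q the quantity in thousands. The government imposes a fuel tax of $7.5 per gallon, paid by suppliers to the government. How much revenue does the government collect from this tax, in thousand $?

Rewrite in direct form: Qd = 44 − 2P and Qs = 4P + 8.
Before the tax: set 44 − 2P = 4P + 8 → P* = $6, Q* = 32.
With the tax collected from suppliers, supply shifts: Qs = 4(P − 7.5) + 8.
Solving gives Q = 22 with consumers paying $11 and suppliers receiving $3.5 (the $7.5 wedge).
Revenue = t · Q = 7.5 · 22 = $165.

Tax revenue = $165 thousand.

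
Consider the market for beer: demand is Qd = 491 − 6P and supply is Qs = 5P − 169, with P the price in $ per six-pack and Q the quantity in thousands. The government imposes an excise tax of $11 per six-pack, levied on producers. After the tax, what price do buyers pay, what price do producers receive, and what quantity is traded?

Without the tax, 491 − 6P = 5P − 169 gives 11P = 660, so P* = $60 and Q* = 131.
With the tax collected from producers, supply shifts: Qs = 5(P − 11) − 169.
Solving gives Q = 101 with buyers paying $65 and producers receiving $54 (the $11 wedge).
The less price-elastic side of the market bears the larger share of a per-unit tax.

Buyers pay $65; producers receive $54; quantity = 101.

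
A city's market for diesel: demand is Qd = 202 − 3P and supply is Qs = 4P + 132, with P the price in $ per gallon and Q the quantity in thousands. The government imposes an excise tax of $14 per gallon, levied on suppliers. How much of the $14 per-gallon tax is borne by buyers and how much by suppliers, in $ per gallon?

Buyers bear $8 per gallon; suppliers bear $6 per gallon.

Without the tax, 202 − 3P = 4P + 132 gives 7P = 70, so P* = $10 and Q* = 172.
With the tax collected from suppliers, supply shifts: Qs = 4(P − 14) + 132.
New equilibrium: buyers pay $18, suppliers receive $4, Q = 148. (Wedge: Pb − Ps = 14.)
Burden on buyers: $8; on suppliers: $6. (They sum to $14.)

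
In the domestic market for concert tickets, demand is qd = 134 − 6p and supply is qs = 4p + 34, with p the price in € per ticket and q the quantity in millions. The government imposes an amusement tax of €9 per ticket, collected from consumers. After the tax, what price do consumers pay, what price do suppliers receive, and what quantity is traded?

Without the tax, 134 − 6p = 4p + 34 gives 10p = 100, so p* = €10 and q* = 74.
With the tax collected from consumers, demand (in seller-price terms) shifts: qd = 134 − 6(p + 9).
Solving gives q = 52.4 with consumers paying €13.6 and suppliers receiving €4.6 (the €9 wedge).

Consumers pay €13.6; suppliers receive €4.6; quantity = 52.4.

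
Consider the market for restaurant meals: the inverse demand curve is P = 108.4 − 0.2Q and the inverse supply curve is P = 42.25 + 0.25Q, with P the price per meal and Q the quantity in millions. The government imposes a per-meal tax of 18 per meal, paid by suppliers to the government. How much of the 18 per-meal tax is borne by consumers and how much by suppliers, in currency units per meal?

Consumers bear 8 per meal; suppliers bear 10 per meal.

Rewrite in direct form: Qd = 542 − 5P and Qs = 4P − 169.
Without the tax, 542 − 5P = 4P − 169 gives 9P = 711, so P* = 79 and Q* = 147.
With the tax collected from suppliers, supply shifts: Qs = 4(P − 18) − 169.
Solving gives Q = 107 with consumers paying 87 and suppliers receiving 69 (the 18 wedge).
Burden on consumers: 8; on suppliers: 10. (They sum to 18.)
The less price-elastic side of the market bears the larger share of a per-unit tax.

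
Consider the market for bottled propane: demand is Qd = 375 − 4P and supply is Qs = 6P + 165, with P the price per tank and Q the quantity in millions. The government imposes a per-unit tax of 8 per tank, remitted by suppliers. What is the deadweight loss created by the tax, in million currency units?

Deadweight loss = 76.8 million.

Before the tax: set 375 − 4P = 6P + 165 → P* = 21, Q* = 291.
With the tax collected from suppliers, supply shifts: Qs = 6(P − 8) + 165.
New equilibrium: consumers pay 25.8, suppliers receive 17.8, Q = 271.8. (Wedge: Pb − Ps = 8.)
Quantity falls by |ΔQ| = |291 − 271.8| = 19.2.
DWL = ½ · t · |ΔQ| = ½ · 8 · 19.2 = 76.8.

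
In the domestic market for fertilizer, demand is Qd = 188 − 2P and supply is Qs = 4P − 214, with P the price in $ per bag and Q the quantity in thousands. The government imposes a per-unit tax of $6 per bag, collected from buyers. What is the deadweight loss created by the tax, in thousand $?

Deadweight loss = $24 thousand.

Before the tax: set 188 − 2P = 4P − 214 → P* = $67, Q* = 54.
With the tax collected from buyers, demand (in seller-price terms) shifts: Qd = 188 − 2(P + 6).
Solving gives Q = 46 with buyers paying $71 and sellers receiving $65 (the $6 wedge).
Quantity falls by |ΔQ| = |54 − 46| = 8.
DWL = ½ · t · |ΔQ| = ½ · 6 · 8 = $24.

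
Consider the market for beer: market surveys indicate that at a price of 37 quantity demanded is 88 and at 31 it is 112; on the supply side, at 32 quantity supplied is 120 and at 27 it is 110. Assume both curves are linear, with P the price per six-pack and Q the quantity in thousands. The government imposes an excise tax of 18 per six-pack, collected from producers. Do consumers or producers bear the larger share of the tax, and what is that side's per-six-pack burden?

Demand slope: (112 − 88)/(31 − 37) = -4, so Qd = 236 − 4P.
Supply slope: (110 − 120)/(27 − 32) = 2, so Qs = 2P + 56.
Without the tax, 236 − 4P = 2P + 56 gives 6P = 180, so P* = 30 and Q* = 116.
With the tax collected from producers, supply shifts: Qs = 2(P − 18) + 56.
Solving gives Q = 92 with consumers paying 36 and producers receiving 18 (the 18 wedge).
Per-six-pack burden: consumers 6, producers 12.
Producers take the larger share because supply is less price-elastic here (demand slope 4 vs supply slope 2).

Producers bear the larger share: 12 per six-pack.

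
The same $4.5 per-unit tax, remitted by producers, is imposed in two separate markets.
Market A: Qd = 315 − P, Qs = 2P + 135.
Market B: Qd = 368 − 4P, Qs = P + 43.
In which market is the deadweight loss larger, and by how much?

Market B, by $1.35.

Market A: pre-tax P* = $60, Q* = 255; post-tax Q = 252; deadweight loss = $6.75.
Market B: pre-tax P* = $65, Q* = 108; post-tax Q = 104.4; deadweight loss = $8.1.
Difference: $6.75 vs $8.1 → market B is larger by $1.35.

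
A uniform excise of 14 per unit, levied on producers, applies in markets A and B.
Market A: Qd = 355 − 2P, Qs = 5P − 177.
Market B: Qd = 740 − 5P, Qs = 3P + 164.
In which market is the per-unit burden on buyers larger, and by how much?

Market A: pre-tax P* = 76, Q* = 203; post-tax Q = 183; per-unit burden on buyers = 10.
Market B: pre-tax P* = 72, Q* = 380; post-tax Q = 353.75; per-unit burden on buyers = 5.25.
Difference: 10 vs 5.25 → market A is larger by 4.75.

Market A, by 4.75.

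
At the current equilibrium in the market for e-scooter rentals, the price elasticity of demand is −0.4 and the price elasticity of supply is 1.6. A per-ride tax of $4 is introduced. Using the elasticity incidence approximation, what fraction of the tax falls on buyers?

Incidence ratio: buyers' share ≈ εs / (εs + |εd|) = 1.6 / (1.6 + 0.4) = 0.8.
Supply is the more elastic side, so buyers bear the larger share.

Buyers' share ≈ 0.8.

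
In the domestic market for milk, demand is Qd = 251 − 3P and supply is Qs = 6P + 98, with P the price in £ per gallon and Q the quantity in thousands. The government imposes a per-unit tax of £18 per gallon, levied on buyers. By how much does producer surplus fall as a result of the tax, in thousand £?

Before the tax: set 251 − 3P = 6P + 98 → P* = £17, Q* = 200.
With the tax collected from buyers, demand (in seller-price terms) shifts: Qd = 251 − 3(P + 18).
Solving gives Q = 164 with buyers paying £29 and sellers receiving £11 (the £18 wedge).
ΔPS is the trapezoid between Q = 164 and Q = 200 of height £6: ½ · (200 + 164) · 6 = £1092.

Producer surplus falls by £1092 thousand.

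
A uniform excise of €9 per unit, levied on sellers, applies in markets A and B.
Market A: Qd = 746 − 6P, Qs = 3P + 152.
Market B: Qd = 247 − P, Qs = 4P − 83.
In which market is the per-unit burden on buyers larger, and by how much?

Market A: pre-tax P* = €66, Q* = 350; post-tax Q = 332; per-unit burden on buyers = €3.
Market B: pre-tax P* = €66, Q* = 181; post-tax Q = 173.8; per-unit burden on buyers = €7.2.
Difference: €3 vs €7.2 → market B is larger by €4.2.

Market B, by €4.2.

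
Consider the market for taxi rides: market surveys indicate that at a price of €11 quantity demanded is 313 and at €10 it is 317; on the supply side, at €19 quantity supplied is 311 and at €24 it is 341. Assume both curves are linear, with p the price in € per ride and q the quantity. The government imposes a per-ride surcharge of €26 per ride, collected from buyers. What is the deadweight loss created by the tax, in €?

Deadweight loss = €811.2.

Demand slope: (317 − 313)/(10 − 11) = -4, so qd = 357 − 4p.
Supply slope: (341 − 311)/(24 − 19) = 6, so qs = 6p + 197.
Before the tax: set 357 − 4p = 6p + 197 → p* = €16, q* = 293.
With the tax collected from buyers, demand (in seller-price terms) shifts: qd = 357 − 4(p + 26).
Solving gives q = 230.6 with buyers paying €31.6 and producers receiving €5.6 (the €26 wedge).
Quantity falls by |ΔQ| = |293 − 230.6| = 62.4.
DWL = ½ · t · |ΔQ| = ½ · 26 · 62.4 = €811.2.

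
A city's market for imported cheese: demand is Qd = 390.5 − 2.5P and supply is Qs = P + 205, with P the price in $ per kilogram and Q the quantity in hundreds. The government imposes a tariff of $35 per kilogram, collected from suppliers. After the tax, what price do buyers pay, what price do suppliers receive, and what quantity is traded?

Before the tax: set 390.5 − 2.5P = P + 205 → P* = $53, Q* = 258.
With the tax collected from suppliers, supply shifts: Qs = (P − 35) + 205.
Solving gives Q = 233 with buyers paying $63 and suppliers receiving $28 (the $35 wedge).

Buyers pay $63; suppliers receive $28; quantity = 233.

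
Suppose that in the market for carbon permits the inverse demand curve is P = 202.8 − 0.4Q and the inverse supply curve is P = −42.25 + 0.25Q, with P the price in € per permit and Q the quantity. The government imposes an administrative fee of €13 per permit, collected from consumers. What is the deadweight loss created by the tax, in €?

Rewrite in direct form: Qd = 507 − 2.5P and Qs = 4P + 169.
Before the tax: set 507 − 2.5P = 4P + 169 → P* = €52, Q* = 377.
With the tax collected from consumers, demand (in seller-price terms) shifts: Qd = 507 − 2.5(P + 13).
New equilibrium: consumers pay €60, suppliers receive €47, Q = 357. (Wedge: Pb − Ps = 13.)
Quantity falls by |ΔQ| = |377 − 357| = 20.
DWL = ½ · t · |ΔQ| = ½ · 13 · 20 = €130.

Deadweight loss = €130.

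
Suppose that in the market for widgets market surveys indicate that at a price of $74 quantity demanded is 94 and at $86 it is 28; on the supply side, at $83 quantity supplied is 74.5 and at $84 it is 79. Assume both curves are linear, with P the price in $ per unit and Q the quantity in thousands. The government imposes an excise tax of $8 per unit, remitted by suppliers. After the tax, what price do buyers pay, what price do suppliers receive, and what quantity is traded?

Demand slope: (28 − 94)/(86 − 74) = -5.5, so Qd = 501 − 5.5P.
Supply slope: (79 − 74.5)/(84 − 83) = 4.5, so Qs = 4.5P − 299.
Before the tax: set 501 − 5.5P = 4.5P − 299 → P* = $80, Q* = 61.
With the tax collected from suppliers, supply shifts: Qs = 4.5(P − 8) − 299.
New equilibrium: buyers pay $83.6, suppliers receive $75.6, Q = 41.2. (Wedge: Pb − Ps = 8.)

Buyers pay $83.6; suppliers receive $75.6; quantity = 41.2.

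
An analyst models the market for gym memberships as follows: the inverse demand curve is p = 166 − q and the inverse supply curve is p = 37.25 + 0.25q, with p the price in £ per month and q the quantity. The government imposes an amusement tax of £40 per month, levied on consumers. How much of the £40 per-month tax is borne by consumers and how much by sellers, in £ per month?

Rewrite in direct form: qd = 166 − p and qs = 4p − 149.
Before the tax: set 166 − p = 4p − 149 → p* = £63, q* = 103.
With the tax collected from consumers, demand (in seller-price terms) shifts: qd = 166 − (p + 40).
New equilibrium: consumers pay £95, sellers receive £55, q = 71. (Wedge: pb − ps = 40.)
Burden on consumers: £32; on sellers: £8. (They sum to £40.)
The less price-elastic side of the market bears the larger share of a per-unit tax.

Consumers bear £32 per month; sellers bear £8 per month.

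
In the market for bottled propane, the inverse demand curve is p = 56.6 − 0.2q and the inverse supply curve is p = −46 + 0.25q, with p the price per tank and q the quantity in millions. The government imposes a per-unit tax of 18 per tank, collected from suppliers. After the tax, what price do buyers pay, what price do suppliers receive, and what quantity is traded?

Rewrite in direct form: qd = 283 − 5p and qs = 4p + 184.
Before the tax: set 283 − 5p = 4p + 184 → p* = 11, q* = 228.
With the tax collected from suppliers, supply shifts: qs = 4(p − 18) + 184.
New equilibrium: buyers pay 19, suppliers receive 1, q = 188. (Wedge: pb − ps = 18.)
The less price-elastic side of the market bears the larger share of a per-unit tax.

Buyers pay 19; suppliers receive 1; quantity = 188.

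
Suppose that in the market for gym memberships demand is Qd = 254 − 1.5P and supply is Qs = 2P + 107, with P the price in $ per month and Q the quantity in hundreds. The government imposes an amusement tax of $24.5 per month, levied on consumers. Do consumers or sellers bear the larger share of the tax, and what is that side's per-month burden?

Consumers bear the larger share: $14 per month.

Without the tax, 254 − 1.5P = 2P + 107 gives 3.5P = 147, so P* = $42 and Q* = 191.
With the tax collected from consumers, demand (in seller-price terms) shifts: Qd = 254 − 1.5(P + 24.5).
New equilibrium: consumers pay $56, sellers receive $31.5, Q = 170. (Wedge: Pb − Ps = 24.5.)
Per-month burden: consumers $14, sellers $10.5.
Consumers take the larger share because demand is less price-elastic here (demand slope 1.5 vs supply slope 2).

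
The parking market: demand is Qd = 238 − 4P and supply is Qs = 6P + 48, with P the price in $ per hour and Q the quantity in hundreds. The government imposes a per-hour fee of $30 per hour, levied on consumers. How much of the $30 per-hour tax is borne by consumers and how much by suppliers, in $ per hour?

Consumers bear $18 per hour; suppliers bear $12 per hour.

Without the tax, 238 − 4P = 6P + 48 gives 10P = 190, so P* = $19 and Q* = 162.
With the tax collected from consumers, demand (in seller-price terms) shifts: Qd = 238 − 4(P + 30).
Solving gives Q = 90 with consumers paying $37 and suppliers receiving $7 (the $30 wedge).
Burden on consumers: $18; on suppliers: $12. (They sum to $30.)
The less price-elastic side of the market bears the larger share of a per-unit tax.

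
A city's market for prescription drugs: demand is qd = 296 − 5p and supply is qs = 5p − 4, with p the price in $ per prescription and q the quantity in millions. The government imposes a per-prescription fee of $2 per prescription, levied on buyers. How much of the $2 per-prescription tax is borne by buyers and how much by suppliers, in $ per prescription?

Buyers bear $1 per prescription; suppliers bear $1 per prescription.

Without the tax, 296 − 5p = 5p − 4 gives 10p = 300, so p* = $30 and q* = 146.
With the tax collected from buyers, demand (in seller-price terms) shifts: qd = 296 − 5(p + 2).
New equilibrium: buyers pay $31, suppliers receive $29, q = 141. (Wedge: pb − ps = 2.)
Burden on buyers: $1; on suppliers: $1. (They sum to $2.)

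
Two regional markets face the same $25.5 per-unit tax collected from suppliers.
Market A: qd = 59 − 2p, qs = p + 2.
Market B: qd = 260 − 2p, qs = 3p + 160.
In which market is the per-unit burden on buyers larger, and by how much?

Market A: pre-tax p* = $19, q* = 21; post-tax q = 4; per-unit burden on buyers = $8.5.
Market B: pre-tax p* = $20, q* = 220; post-tax q = 189.4; per-unit burden on buyers = $15.3.
Difference: $8.5 vs $15.3 → market B is larger by $6.8.

Market B, by $6.8.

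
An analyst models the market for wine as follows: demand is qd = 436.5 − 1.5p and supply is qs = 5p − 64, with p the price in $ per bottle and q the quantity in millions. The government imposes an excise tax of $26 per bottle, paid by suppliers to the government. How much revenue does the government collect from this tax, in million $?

Before the tax: set 436.5 − 1.5p = 5p − 64 → p* = $77, q* = 321.
With the tax collected from suppliers, supply shifts: qs = 5(p − 26) − 64.
Solving gives q = 291 with consumers paying $97 and suppliers receiving $71 (the $26 wedge).
Revenue = t · Q = 26 · 291 = $7566.

Tax revenue = $7566 million.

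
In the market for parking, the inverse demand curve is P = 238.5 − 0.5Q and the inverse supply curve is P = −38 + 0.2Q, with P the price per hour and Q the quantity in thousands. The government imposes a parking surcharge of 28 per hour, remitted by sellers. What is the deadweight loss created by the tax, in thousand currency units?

Inverting to Q(P) form: Qd = 477 − 2P; Qs = 5P + 190.
Before the tax: set 477 − 2P = 5P + 190 → P* = 41, Q* = 395.
With the tax collected from sellers, supply shifts: Qs = 5(P − 28) + 190.
New equilibrium: buyers pay 61, sellers receive 33, Q = 355. (Wedge: Pb − Ps = 28.)
Quantity falls by |ΔQ| = |395 − 355| = 40.
DWL = ½ · t · |ΔQ| = ½ · 28 · 40 = 560.

Deadweight loss = 560 thousand.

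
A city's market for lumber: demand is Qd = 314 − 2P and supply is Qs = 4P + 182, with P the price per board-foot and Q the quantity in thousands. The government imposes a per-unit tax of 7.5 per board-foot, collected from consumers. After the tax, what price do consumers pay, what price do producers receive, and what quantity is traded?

Before the tax: set 314 − 2P = 4P + 182 → P* = 22, Q* = 270.
With the tax collected from consumers, demand (in seller-price terms) shifts: Qd = 314 − 2(P + 7.5).
New equilibrium: consumers pay 27, producers receive 19.5, Q = 260. (Wedge: Pb − Ps = 7.5.)
The less price-elastic side of the market bears the larger share of a per-unit tax.

Consumers pay 27; producers receive 19.5; quantity = 260.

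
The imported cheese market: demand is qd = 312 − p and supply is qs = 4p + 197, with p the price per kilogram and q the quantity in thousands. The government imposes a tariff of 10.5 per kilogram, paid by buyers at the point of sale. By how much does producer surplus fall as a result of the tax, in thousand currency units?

Before the tax: set 312 − p = 4p + 197 → p* = 23, q* = 289.
With the tax collected from buyers, demand (in seller-price terms) shifts: qd = 312 − (p + 10.5).
New equilibrium: buyers pay 31.4, producers receive 20.9, q = 280.6. (Wedge: pb − ps = 10.5.)
ΔPS is the trapezoid between Q = 280.6 and Q = 289 of height 2.1: ½ · (289 + 280.6) · 2.1 = 598.08.

Producer surplus falls by 598.08 thousand.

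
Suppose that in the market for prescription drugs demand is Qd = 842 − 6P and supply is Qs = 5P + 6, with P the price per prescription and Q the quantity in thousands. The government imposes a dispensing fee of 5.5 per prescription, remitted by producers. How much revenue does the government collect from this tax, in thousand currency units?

Before the tax: set 842 − 6P = 5P + 6 → P* = 76, Q* = 386.
With the tax collected from producers, supply shifts: Qs = 5(P − 5.5) + 6.
Solving gives Q = 371 with buyers paying 78.5 and producers receiving 73 (the 5.5 wedge).
Revenue = t · Q = 5.5 · 371 = 2040.5.

Tax revenue = 2040.5 thousand.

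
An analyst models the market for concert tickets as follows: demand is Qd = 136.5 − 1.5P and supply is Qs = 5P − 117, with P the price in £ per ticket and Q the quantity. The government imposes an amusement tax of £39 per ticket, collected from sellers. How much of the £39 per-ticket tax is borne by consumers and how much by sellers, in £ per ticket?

Before the tax: set 136.5 − 1.5P = 5P − 117 → P* = £39, Q* = 78.
With the tax collected from sellers, supply shifts: Qs = 5(P − 39) − 117.
New equilibrium: consumers pay £69, sellers receive £30, Q = 33. (Wedge: Pb − Ps = 39.)
Burden on consumers: £30; on sellers: £9. (They sum to £39.)

Consumers bear £30 per ticket; sellers bear £9 per ticket.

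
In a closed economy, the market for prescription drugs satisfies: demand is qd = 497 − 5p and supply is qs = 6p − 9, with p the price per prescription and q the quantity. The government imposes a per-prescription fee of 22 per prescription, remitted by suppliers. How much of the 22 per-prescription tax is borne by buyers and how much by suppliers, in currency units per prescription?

Without the tax, 497 − 5p = 6p − 9 gives 11p = 506, so p* = 46 and q* = 267.
With the tax collected from suppliers, supply shifts: qs = 6(p − 22) − 9.
Solving gives q = 207 with buyers paying 58 and suppliers receiving 36 (the 22 wedge).
Burden on buyers: 12; on suppliers: 10. (They sum to 22.)

Buyers bear 12 per prescription; suppliers bear 10 per prescription.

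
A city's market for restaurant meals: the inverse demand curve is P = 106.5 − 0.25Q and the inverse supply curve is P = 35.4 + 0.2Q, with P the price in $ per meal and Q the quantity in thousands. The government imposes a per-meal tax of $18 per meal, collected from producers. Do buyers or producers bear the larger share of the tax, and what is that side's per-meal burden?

Rewrite in direct form: Qd = 426 − 4P and Qs = 5P − 177.
Without the tax, 426 − 4P = 5P − 177 gives 9P = 603, so P* = $67 and Q* = 158.
With the tax collected from producers, supply shifts: Qs = 5(P − 18) − 177.
New equilibrium: buyers pay $77, producers receive $59, Q = 118. (Wedge: Pb − Ps = 18.)
Per-meal burden: buyers $10, producers $8.
Buyers take the larger share because demand is less price-elastic here (demand slope 4 vs supply slope 5).

Buyers bear the larger share: $10 per meal.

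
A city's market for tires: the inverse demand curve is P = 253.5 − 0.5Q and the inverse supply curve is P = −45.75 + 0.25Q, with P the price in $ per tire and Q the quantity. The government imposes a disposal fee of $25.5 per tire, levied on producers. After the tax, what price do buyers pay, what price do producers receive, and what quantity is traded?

Rewrite in direct form: Qd = 507 − 2P and Qs = 4P + 183.
Without the tax, 507 − 2P = 4P + 183 gives 6P = 324, so P* = $54 and Q* = 399.
With the tax collected from producers, supply shifts: Qs = 4(P − 25.5) + 183.
New equilibrium: buyers pay $71, producers receive $45.5, Q = 365. (Wedge: Pb − Ps = 25.5.)
The less price-elastic side of the market bears the larger share of a per-unit tax.

Buyers pay $71; producers receive $45.5; quantity = 365.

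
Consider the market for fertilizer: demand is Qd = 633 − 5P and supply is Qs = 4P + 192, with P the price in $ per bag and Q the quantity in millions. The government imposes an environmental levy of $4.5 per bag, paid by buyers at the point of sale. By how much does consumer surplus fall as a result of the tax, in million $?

Without the tax, 633 − 5P = 4P + 192 gives 9P = 441, so P* = $49 and Q* = 388.
With the tax collected from buyers, demand (in seller-price terms) shifts: Qd = 633 − 5(P + 4.5).
Solving gives Q = 378 with buyers paying $51 and sellers receiving $46.5 (the $4.5 wedge).
ΔCS is the trapezoid between Q = 378 and Q = 388 of height $2: ½ · (388 + 378) · 2 = $766.

Consumer surplus falls by $766 million.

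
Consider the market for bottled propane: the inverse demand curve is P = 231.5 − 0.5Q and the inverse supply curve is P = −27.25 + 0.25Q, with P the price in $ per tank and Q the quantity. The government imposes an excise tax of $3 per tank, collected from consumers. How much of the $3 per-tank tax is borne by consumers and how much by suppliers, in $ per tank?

Consumers bear $2 per tank; suppliers bear $1 per tank.

Rewrite in direct form: Qd = 463 − 2P and Qs = 4P + 109.
Before the tax: set 463 − 2P = 4P + 109 → P* = $59, Q* = 345.
With the tax collected from consumers, demand (in seller-price terms) shifts: Qd = 463 − 2(P + 3).
Solving gives Q = 341 with consumers paying $61 and suppliers receiving $58 (the $3 wedge).
Burden on consumers: $2; on suppliers: $1. (They sum to $3.)
The less price-elastic side of the market bears the larger share of a per-unit tax.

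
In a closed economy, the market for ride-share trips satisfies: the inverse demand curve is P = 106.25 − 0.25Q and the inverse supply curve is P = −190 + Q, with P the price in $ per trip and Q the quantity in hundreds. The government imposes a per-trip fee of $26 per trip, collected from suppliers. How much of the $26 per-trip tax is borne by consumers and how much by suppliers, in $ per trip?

Inverting to Q(P) form: Qd = 425 − 4P; Qs = P + 190.
Before the tax: set 425 − 4P = P + 190 → P* = $47, Q* = 237.
With the tax collected from suppliers, supply shifts: Qs = (P − 26) + 190.
Solving gives Q = 216.2 with consumers paying $52.2 and suppliers receiving $26.2 (the $26 wedge).
Burden on consumers: $5.2; on suppliers: $20.8. (They sum to $26.)

Consumers bear $5.2 per trip; suppliers bear $20.8 per trip.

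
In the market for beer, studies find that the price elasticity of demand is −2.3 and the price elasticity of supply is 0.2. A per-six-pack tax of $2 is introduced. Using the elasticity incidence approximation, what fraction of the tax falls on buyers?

Incidence ratio: buyers' share ≈ εs / (εs + |εd|) = 0.2 / (0.2 + 2.3) = 0.08.
Supply is the less elastic side, so buyers bear the smaller share.

Buyers' share ≈ 0.08.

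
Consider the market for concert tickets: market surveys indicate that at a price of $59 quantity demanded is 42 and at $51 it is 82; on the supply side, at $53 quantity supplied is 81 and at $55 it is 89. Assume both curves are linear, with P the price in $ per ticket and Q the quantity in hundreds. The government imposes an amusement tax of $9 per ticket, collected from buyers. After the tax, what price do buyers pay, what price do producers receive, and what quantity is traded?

Demand slope: (82 − 42)/(51 − 59) = -5, so Qd = 337 − 5P.
Supply slope: (89 − 81)/(55 − 53) = 4, so Qs = 4P − 131.
Before the tax: set 337 − 5P = 4P − 131 → P* = $52, Q* = 77.
With the tax collected from buyers, demand (in seller-price terms) shifts: Qd = 337 − 5(P + 9).
New equilibrium: buyers pay $56, producers receive $47, Q = 57. (Wedge: Pb − Ps = 9.)

Buyers pay $56; producers receive $47; quantity = 57.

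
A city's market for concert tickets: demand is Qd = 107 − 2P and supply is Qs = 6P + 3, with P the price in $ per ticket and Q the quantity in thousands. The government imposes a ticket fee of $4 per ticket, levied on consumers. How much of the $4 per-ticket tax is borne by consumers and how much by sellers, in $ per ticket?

Consumers bear $3 per ticket; sellers bear $1 per ticket.

Without the tax, 107 − 2P = 6P + 3 gives 8P = 104, so P* = $13 and Q* = 81.
With the tax collected from consumers, demand (in seller-price terms) shifts: Qd = 107 − 2(P + 4).
New equilibrium: consumers pay $16, sellers receive $12, Q = 75. (Wedge: Pb − Ps = 4.)
Burden on consumers: $3; on sellers: $1. (They sum to $4.)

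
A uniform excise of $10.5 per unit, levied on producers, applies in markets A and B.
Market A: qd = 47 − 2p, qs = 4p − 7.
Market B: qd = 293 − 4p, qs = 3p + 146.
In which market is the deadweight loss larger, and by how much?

Market A: pre-tax p* = $9, q* = 29; post-tax q = 15; deadweight loss = $73.5.
Market B: pre-tax p* = $21, q* = 209; post-tax q = 191; deadweight loss = $94.5.
Difference: $73.5 vs $94.5 → market B is larger by $21.

Market B, by $21.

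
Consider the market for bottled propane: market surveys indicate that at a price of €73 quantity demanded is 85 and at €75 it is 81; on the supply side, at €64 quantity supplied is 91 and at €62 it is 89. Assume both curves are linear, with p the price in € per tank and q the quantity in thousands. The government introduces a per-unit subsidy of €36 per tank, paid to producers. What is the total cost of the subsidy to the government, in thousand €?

Demand slope: (81 − 85)/(75 − 73) = -2, so qd = 231 − 2p.
Supply slope: (89 − 91)/(62 − 64) = 1, so qs = p + 27.
Without the subsidy, 231 − 2p = p + 27 gives 3p = 204, so p* = €68 and q* = 95.
With a per-unit subsidy paid to producers, each receives p + 36 per unit sold, so supply becomes qs = (p + 36) + 27.
Solving gives q = 119 with buyers paying €56 and producers receiving €92 (the €36 wedge).
Outlay = t · Q = 36 · 119 = €4284.

Government outlay = €4284 thousand.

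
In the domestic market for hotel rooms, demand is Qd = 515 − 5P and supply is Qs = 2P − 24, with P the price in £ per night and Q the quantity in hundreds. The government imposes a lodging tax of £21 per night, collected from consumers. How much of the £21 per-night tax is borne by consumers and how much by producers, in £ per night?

Without the tax, 515 − 5P = 2P − 24 gives 7P = 539, so P* = £77 and Q* = 130.
With the tax collected from consumers, demand (in seller-price terms) shifts: Qd = 515 − 5(P + 21).
Solving gives Q = 100 with consumers paying £83 and producers receiving £62 (the £21 wedge).
Burden on consumers: £6; on producers: £15. (They sum to £21.)

Consumers bear £6 per night; producers bear £15 per night.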